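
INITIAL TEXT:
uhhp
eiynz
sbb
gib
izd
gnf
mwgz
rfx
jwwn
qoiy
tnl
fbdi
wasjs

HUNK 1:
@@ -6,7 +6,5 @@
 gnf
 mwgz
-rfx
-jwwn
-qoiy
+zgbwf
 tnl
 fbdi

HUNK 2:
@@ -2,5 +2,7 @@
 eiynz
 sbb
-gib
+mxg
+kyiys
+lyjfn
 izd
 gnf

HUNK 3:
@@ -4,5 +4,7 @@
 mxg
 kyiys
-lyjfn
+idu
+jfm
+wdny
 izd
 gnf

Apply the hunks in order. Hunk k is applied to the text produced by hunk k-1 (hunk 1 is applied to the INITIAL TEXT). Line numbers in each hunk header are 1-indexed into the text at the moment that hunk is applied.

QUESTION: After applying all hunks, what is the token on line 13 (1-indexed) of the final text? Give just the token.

Answer: tnl

Derivation:
Hunk 1: at line 6 remove [rfx,jwwn,qoiy] add [zgbwf] -> 11 lines: uhhp eiynz sbb gib izd gnf mwgz zgbwf tnl fbdi wasjs
Hunk 2: at line 2 remove [gib] add [mxg,kyiys,lyjfn] -> 13 lines: uhhp eiynz sbb mxg kyiys lyjfn izd gnf mwgz zgbwf tnl fbdi wasjs
Hunk 3: at line 4 remove [lyjfn] add [idu,jfm,wdny] -> 15 lines: uhhp eiynz sbb mxg kyiys idu jfm wdny izd gnf mwgz zgbwf tnl fbdi wasjs
Final line 13: tnl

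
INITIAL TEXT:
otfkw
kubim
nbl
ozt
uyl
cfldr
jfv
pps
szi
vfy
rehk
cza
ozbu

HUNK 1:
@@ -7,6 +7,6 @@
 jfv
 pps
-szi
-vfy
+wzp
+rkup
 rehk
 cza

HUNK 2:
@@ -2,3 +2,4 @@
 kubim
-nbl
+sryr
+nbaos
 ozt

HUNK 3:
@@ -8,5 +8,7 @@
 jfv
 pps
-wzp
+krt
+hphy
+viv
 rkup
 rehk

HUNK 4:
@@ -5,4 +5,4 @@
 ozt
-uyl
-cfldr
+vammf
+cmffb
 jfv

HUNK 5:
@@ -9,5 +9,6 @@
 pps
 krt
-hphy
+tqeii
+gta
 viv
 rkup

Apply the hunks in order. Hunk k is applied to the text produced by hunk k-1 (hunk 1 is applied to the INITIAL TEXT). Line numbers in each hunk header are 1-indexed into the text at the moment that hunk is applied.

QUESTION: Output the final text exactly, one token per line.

Hunk 1: at line 7 remove [szi,vfy] add [wzp,rkup] -> 13 lines: otfkw kubim nbl ozt uyl cfldr jfv pps wzp rkup rehk cza ozbu
Hunk 2: at line 2 remove [nbl] add [sryr,nbaos] -> 14 lines: otfkw kubim sryr nbaos ozt uyl cfldr jfv pps wzp rkup rehk cza ozbu
Hunk 3: at line 8 remove [wzp] add [krt,hphy,viv] -> 16 lines: otfkw kubim sryr nbaos ozt uyl cfldr jfv pps krt hphy viv rkup rehk cza ozbu
Hunk 4: at line 5 remove [uyl,cfldr] add [vammf,cmffb] -> 16 lines: otfkw kubim sryr nbaos ozt vammf cmffb jfv pps krt hphy viv rkup rehk cza ozbu
Hunk 5: at line 9 remove [hphy] add [tqeii,gta] -> 17 lines: otfkw kubim sryr nbaos ozt vammf cmffb jfv pps krt tqeii gta viv rkup rehk cza ozbu

Answer: otfkw
kubim
sryr
nbaos
ozt
vammf
cmffb
jfv
pps
krt
tqeii
gta
viv
rkup
rehk
cza
ozbu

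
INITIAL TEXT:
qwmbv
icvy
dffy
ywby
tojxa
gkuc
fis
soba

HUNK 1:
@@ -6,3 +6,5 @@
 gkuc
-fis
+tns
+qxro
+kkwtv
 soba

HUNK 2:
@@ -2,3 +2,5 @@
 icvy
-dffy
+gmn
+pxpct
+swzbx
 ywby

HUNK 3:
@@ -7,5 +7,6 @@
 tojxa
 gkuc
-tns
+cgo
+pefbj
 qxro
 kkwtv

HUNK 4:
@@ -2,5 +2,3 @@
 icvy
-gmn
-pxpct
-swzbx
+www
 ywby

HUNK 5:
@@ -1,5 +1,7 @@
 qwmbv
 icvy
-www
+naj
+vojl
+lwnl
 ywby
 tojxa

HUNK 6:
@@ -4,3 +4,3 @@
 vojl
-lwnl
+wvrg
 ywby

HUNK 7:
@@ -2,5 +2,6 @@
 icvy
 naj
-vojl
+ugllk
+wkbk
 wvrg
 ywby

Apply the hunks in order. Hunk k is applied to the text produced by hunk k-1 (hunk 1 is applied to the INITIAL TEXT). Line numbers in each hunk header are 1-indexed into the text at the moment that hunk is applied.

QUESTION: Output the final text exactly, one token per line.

Hunk 1: at line 6 remove [fis] add [tns,qxro,kkwtv] -> 10 lines: qwmbv icvy dffy ywby tojxa gkuc tns qxro kkwtv soba
Hunk 2: at line 2 remove [dffy] add [gmn,pxpct,swzbx] -> 12 lines: qwmbv icvy gmn pxpct swzbx ywby tojxa gkuc tns qxro kkwtv soba
Hunk 3: at line 7 remove [tns] add [cgo,pefbj] -> 13 lines: qwmbv icvy gmn pxpct swzbx ywby tojxa gkuc cgo pefbj qxro kkwtv soba
Hunk 4: at line 2 remove [gmn,pxpct,swzbx] add [www] -> 11 lines: qwmbv icvy www ywby tojxa gkuc cgo pefbj qxro kkwtv soba
Hunk 5: at line 1 remove [www] add [naj,vojl,lwnl] -> 13 lines: qwmbv icvy naj vojl lwnl ywby tojxa gkuc cgo pefbj qxro kkwtv soba
Hunk 6: at line 4 remove [lwnl] add [wvrg] -> 13 lines: qwmbv icvy naj vojl wvrg ywby tojxa gkuc cgo pefbj qxro kkwtv soba
Hunk 7: at line 2 remove [vojl] add [ugllk,wkbk] -> 14 lines: qwmbv icvy naj ugllk wkbk wvrg ywby tojxa gkuc cgo pefbj qxro kkwtv soba

Answer: qwmbv
icvy
naj
ugllk
wkbk
wvrg
ywby
tojxa
gkuc
cgo
pefbj
qxro
kkwtv
soba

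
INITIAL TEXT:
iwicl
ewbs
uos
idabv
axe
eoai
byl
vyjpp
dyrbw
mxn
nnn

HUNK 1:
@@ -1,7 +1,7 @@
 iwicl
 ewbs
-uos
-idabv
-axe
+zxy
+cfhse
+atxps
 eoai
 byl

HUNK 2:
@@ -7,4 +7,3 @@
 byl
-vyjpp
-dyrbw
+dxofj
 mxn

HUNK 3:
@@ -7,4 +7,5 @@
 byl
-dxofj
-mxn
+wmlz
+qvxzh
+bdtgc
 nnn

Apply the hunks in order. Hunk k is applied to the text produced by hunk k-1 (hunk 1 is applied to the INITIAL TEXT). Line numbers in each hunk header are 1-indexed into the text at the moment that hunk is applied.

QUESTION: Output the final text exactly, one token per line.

Answer: iwicl
ewbs
zxy
cfhse
atxps
eoai
byl
wmlz
qvxzh
bdtgc
nnn

Derivation:
Hunk 1: at line 1 remove [uos,idabv,axe] add [zxy,cfhse,atxps] -> 11 lines: iwicl ewbs zxy cfhse atxps eoai byl vyjpp dyrbw mxn nnn
Hunk 2: at line 7 remove [vyjpp,dyrbw] add [dxofj] -> 10 lines: iwicl ewbs zxy cfhse atxps eoai byl dxofj mxn nnn
Hunk 3: at line 7 remove [dxofj,mxn] add [wmlz,qvxzh,bdtgc] -> 11 lines: iwicl ewbs zxy cfhse atxps eoai byl wmlz qvxzh bdtgc nnn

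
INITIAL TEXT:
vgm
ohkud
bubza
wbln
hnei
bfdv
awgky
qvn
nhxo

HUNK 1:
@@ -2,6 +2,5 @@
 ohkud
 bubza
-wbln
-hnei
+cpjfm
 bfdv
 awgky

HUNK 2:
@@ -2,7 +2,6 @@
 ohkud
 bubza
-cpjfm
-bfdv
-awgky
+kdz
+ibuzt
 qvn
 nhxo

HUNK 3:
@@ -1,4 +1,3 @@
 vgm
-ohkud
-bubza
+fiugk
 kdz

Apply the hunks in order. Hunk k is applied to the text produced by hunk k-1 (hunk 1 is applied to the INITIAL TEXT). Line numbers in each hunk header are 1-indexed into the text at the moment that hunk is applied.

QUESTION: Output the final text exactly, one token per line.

Hunk 1: at line 2 remove [wbln,hnei] add [cpjfm] -> 8 lines: vgm ohkud bubza cpjfm bfdv awgky qvn nhxo
Hunk 2: at line 2 remove [cpjfm,bfdv,awgky] add [kdz,ibuzt] -> 7 lines: vgm ohkud bubza kdz ibuzt qvn nhxo
Hunk 3: at line 1 remove [ohkud,bubza] add [fiugk] -> 6 lines: vgm fiugk kdz ibuzt qvn nhxo

Answer: vgm
fiugk
kdz
ibuzt
qvn
nhxo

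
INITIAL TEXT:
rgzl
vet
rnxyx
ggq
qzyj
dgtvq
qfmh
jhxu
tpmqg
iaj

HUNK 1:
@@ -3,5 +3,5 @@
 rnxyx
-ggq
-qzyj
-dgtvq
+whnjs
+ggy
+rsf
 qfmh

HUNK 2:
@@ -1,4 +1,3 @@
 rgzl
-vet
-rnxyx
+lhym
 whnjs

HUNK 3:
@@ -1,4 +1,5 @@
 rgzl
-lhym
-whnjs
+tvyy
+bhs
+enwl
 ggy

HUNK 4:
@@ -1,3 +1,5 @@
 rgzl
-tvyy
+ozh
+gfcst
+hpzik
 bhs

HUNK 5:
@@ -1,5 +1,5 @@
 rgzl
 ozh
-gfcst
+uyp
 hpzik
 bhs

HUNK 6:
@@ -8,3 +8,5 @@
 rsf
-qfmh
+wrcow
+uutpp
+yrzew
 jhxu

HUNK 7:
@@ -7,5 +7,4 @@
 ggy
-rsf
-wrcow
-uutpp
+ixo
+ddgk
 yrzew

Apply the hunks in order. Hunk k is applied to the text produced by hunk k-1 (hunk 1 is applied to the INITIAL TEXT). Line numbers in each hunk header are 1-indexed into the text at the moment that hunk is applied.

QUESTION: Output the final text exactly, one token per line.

Answer: rgzl
ozh
uyp
hpzik
bhs
enwl
ggy
ixo
ddgk
yrzew
jhxu
tpmqg
iaj

Derivation:
Hunk 1: at line 3 remove [ggq,qzyj,dgtvq] add [whnjs,ggy,rsf] -> 10 lines: rgzl vet rnxyx whnjs ggy rsf qfmh jhxu tpmqg iaj
Hunk 2: at line 1 remove [vet,rnxyx] add [lhym] -> 9 lines: rgzl lhym whnjs ggy rsf qfmh jhxu tpmqg iaj
Hunk 3: at line 1 remove [lhym,whnjs] add [tvyy,bhs,enwl] -> 10 lines: rgzl tvyy bhs enwl ggy rsf qfmh jhxu tpmqg iaj
Hunk 4: at line 1 remove [tvyy] add [ozh,gfcst,hpzik] -> 12 lines: rgzl ozh gfcst hpzik bhs enwl ggy rsf qfmh jhxu tpmqg iaj
Hunk 5: at line 1 remove [gfcst] add [uyp] -> 12 lines: rgzl ozh uyp hpzik bhs enwl ggy rsf qfmh jhxu tpmqg iaj
Hunk 6: at line 8 remove [qfmh] add [wrcow,uutpp,yrzew] -> 14 lines: rgzl ozh uyp hpzik bhs enwl ggy rsf wrcow uutpp yrzew jhxu tpmqg iaj
Hunk 7: at line 7 remove [rsf,wrcow,uutpp] add [ixo,ddgk] -> 13 lines: rgzl ozh uyp hpzik bhs enwl ggy ixo ddgk yrzew jhxu tpmqg iaj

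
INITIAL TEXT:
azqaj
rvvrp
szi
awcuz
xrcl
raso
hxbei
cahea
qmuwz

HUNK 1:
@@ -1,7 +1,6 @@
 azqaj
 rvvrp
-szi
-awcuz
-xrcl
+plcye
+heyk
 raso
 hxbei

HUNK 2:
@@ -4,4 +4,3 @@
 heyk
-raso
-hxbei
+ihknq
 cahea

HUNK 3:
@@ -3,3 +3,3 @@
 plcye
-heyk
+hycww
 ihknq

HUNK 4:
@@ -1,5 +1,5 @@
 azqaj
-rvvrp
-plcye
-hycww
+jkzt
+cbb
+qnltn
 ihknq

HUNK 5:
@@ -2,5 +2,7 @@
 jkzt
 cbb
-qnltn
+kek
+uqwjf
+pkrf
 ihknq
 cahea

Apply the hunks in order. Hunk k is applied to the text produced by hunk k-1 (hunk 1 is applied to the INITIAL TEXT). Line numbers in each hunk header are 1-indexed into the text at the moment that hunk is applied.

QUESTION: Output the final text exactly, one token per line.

Hunk 1: at line 1 remove [szi,awcuz,xrcl] add [plcye,heyk] -> 8 lines: azqaj rvvrp plcye heyk raso hxbei cahea qmuwz
Hunk 2: at line 4 remove [raso,hxbei] add [ihknq] -> 7 lines: azqaj rvvrp plcye heyk ihknq cahea qmuwz
Hunk 3: at line 3 remove [heyk] add [hycww] -> 7 lines: azqaj rvvrp plcye hycww ihknq cahea qmuwz
Hunk 4: at line 1 remove [rvvrp,plcye,hycww] add [jkzt,cbb,qnltn] -> 7 lines: azqaj jkzt cbb qnltn ihknq cahea qmuwz
Hunk 5: at line 2 remove [qnltn] add [kek,uqwjf,pkrf] -> 9 lines: azqaj jkzt cbb kek uqwjf pkrf ihknq cahea qmuwz

Answer: azqaj
jkzt
cbb
kek
uqwjf
pkrf
ihknq
cahea
qmuwz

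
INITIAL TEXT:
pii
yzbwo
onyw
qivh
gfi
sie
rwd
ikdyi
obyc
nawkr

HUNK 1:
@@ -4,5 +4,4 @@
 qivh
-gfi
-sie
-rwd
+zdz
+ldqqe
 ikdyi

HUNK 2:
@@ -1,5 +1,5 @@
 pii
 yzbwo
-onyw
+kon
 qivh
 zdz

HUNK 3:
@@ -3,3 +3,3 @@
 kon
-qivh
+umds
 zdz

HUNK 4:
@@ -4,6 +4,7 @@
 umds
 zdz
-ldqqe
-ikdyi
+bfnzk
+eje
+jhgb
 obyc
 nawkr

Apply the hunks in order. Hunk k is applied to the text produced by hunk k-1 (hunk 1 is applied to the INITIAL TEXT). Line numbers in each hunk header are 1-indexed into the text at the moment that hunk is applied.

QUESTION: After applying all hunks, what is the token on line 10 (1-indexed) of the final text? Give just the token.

Hunk 1: at line 4 remove [gfi,sie,rwd] add [zdz,ldqqe] -> 9 lines: pii yzbwo onyw qivh zdz ldqqe ikdyi obyc nawkr
Hunk 2: at line 1 remove [onyw] add [kon] -> 9 lines: pii yzbwo kon qivh zdz ldqqe ikdyi obyc nawkr
Hunk 3: at line 3 remove [qivh] add [umds] -> 9 lines: pii yzbwo kon umds zdz ldqqe ikdyi obyc nawkr
Hunk 4: at line 4 remove [ldqqe,ikdyi] add [bfnzk,eje,jhgb] -> 10 lines: pii yzbwo kon umds zdz bfnzk eje jhgb obyc nawkr
Final line 10: nawkr

Answer: nawkr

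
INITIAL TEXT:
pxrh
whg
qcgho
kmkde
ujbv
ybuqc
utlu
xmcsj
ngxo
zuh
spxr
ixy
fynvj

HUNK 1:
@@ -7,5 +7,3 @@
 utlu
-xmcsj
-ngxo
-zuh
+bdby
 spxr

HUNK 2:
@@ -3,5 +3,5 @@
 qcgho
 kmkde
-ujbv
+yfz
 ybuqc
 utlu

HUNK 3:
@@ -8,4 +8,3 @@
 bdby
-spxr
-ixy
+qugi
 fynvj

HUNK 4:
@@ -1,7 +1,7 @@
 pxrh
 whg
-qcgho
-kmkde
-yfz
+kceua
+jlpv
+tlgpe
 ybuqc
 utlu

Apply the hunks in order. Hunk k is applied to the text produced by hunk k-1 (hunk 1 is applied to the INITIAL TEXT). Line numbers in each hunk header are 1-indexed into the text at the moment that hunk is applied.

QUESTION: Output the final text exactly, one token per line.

Hunk 1: at line 7 remove [xmcsj,ngxo,zuh] add [bdby] -> 11 lines: pxrh whg qcgho kmkde ujbv ybuqc utlu bdby spxr ixy fynvj
Hunk 2: at line 3 remove [ujbv] add [yfz] -> 11 lines: pxrh whg qcgho kmkde yfz ybuqc utlu bdby spxr ixy fynvj
Hunk 3: at line 8 remove [spxr,ixy] add [qugi] -> 10 lines: pxrh whg qcgho kmkde yfz ybuqc utlu bdby qugi fynvj
Hunk 4: at line 1 remove [qcgho,kmkde,yfz] add [kceua,jlpv,tlgpe] -> 10 lines: pxrh whg kceua jlpv tlgpe ybuqc utlu bdby qugi fynvj

Answer: pxrh
whg
kceua
jlpv
tlgpe
ybuqc
utlu
bdby
qugi
fynvj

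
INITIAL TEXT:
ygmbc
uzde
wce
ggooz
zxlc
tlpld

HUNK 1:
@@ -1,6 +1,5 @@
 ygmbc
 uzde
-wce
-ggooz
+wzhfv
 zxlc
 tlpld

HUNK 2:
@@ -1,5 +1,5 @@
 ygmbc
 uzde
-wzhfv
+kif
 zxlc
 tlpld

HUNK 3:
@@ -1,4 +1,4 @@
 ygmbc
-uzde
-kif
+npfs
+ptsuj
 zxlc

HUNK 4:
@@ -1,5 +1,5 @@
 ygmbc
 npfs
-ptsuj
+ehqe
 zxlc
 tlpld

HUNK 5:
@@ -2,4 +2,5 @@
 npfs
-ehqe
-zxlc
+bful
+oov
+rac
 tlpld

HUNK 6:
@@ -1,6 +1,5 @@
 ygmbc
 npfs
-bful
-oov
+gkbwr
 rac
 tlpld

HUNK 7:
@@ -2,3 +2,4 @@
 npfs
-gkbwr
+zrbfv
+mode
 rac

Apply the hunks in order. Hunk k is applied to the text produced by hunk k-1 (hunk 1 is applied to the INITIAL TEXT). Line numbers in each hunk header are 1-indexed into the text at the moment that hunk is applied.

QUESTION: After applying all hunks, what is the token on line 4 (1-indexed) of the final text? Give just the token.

Answer: mode

Derivation:
Hunk 1: at line 1 remove [wce,ggooz] add [wzhfv] -> 5 lines: ygmbc uzde wzhfv zxlc tlpld
Hunk 2: at line 1 remove [wzhfv] add [kif] -> 5 lines: ygmbc uzde kif zxlc tlpld
Hunk 3: at line 1 remove [uzde,kif] add [npfs,ptsuj] -> 5 lines: ygmbc npfs ptsuj zxlc tlpld
Hunk 4: at line 1 remove [ptsuj] add [ehqe] -> 5 lines: ygmbc npfs ehqe zxlc tlpld
Hunk 5: at line 2 remove [ehqe,zxlc] add [bful,oov,rac] -> 6 lines: ygmbc npfs bful oov rac tlpld
Hunk 6: at line 1 remove [bful,oov] add [gkbwr] -> 5 lines: ygmbc npfs gkbwr rac tlpld
Hunk 7: at line 2 remove [gkbwr] add [zrbfv,mode] -> 6 lines: ygmbc npfs zrbfv mode rac tlpld
Final line 4: mode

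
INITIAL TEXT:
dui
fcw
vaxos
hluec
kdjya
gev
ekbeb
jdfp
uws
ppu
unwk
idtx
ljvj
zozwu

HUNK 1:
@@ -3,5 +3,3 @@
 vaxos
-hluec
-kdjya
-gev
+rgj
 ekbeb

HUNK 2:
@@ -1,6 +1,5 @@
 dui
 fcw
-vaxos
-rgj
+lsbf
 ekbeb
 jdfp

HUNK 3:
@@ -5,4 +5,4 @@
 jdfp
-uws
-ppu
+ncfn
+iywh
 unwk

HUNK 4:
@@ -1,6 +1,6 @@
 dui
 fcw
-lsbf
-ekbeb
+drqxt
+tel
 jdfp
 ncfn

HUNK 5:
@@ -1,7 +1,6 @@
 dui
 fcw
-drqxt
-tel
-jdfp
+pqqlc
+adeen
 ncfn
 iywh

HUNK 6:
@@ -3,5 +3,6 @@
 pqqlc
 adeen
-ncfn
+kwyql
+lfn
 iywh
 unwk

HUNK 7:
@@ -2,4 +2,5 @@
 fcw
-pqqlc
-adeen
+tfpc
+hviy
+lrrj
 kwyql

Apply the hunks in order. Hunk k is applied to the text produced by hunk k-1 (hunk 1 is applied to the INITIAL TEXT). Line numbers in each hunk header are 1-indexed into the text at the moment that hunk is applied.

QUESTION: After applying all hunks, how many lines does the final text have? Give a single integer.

Answer: 12

Derivation:
Hunk 1: at line 3 remove [hluec,kdjya,gev] add [rgj] -> 12 lines: dui fcw vaxos rgj ekbeb jdfp uws ppu unwk idtx ljvj zozwu
Hunk 2: at line 1 remove [vaxos,rgj] add [lsbf] -> 11 lines: dui fcw lsbf ekbeb jdfp uws ppu unwk idtx ljvj zozwu
Hunk 3: at line 5 remove [uws,ppu] add [ncfn,iywh] -> 11 lines: dui fcw lsbf ekbeb jdfp ncfn iywh unwk idtx ljvj zozwu
Hunk 4: at line 1 remove [lsbf,ekbeb] add [drqxt,tel] -> 11 lines: dui fcw drqxt tel jdfp ncfn iywh unwk idtx ljvj zozwu
Hunk 5: at line 1 remove [drqxt,tel,jdfp] add [pqqlc,adeen] -> 10 lines: dui fcw pqqlc adeen ncfn iywh unwk idtx ljvj zozwu
Hunk 6: at line 3 remove [ncfn] add [kwyql,lfn] -> 11 lines: dui fcw pqqlc adeen kwyql lfn iywh unwk idtx ljvj zozwu
Hunk 7: at line 2 remove [pqqlc,adeen] add [tfpc,hviy,lrrj] -> 12 lines: dui fcw tfpc hviy lrrj kwyql lfn iywh unwk idtx ljvj zozwu
Final line count: 12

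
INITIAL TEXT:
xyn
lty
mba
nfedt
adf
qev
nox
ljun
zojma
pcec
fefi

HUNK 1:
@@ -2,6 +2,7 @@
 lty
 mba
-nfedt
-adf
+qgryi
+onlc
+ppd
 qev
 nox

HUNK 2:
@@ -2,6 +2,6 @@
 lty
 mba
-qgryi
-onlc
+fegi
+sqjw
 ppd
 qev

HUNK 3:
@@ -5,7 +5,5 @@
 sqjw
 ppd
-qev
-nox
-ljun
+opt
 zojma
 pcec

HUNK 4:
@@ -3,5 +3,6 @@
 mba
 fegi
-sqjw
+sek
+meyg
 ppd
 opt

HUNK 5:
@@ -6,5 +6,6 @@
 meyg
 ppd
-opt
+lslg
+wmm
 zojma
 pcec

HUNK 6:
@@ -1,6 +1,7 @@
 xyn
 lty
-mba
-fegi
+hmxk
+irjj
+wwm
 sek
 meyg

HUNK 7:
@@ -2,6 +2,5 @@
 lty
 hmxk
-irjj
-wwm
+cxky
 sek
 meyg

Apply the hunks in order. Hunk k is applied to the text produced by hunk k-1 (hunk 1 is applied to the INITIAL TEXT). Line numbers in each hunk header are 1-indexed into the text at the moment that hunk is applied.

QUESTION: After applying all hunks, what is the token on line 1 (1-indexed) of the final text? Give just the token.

Hunk 1: at line 2 remove [nfedt,adf] add [qgryi,onlc,ppd] -> 12 lines: xyn lty mba qgryi onlc ppd qev nox ljun zojma pcec fefi
Hunk 2: at line 2 remove [qgryi,onlc] add [fegi,sqjw] -> 12 lines: xyn lty mba fegi sqjw ppd qev nox ljun zojma pcec fefi
Hunk 3: at line 5 remove [qev,nox,ljun] add [opt] -> 10 lines: xyn lty mba fegi sqjw ppd opt zojma pcec fefi
Hunk 4: at line 3 remove [sqjw] add [sek,meyg] -> 11 lines: xyn lty mba fegi sek meyg ppd opt zojma pcec fefi
Hunk 5: at line 6 remove [opt] add [lslg,wmm] -> 12 lines: xyn lty mba fegi sek meyg ppd lslg wmm zojma pcec fefi
Hunk 6: at line 1 remove [mba,fegi] add [hmxk,irjj,wwm] -> 13 lines: xyn lty hmxk irjj wwm sek meyg ppd lslg wmm zojma pcec fefi
Hunk 7: at line 2 remove [irjj,wwm] add [cxky] -> 12 lines: xyn lty hmxk cxky sek meyg ppd lslg wmm zojma pcec fefi
Final line 1: xyn

Answer: xyn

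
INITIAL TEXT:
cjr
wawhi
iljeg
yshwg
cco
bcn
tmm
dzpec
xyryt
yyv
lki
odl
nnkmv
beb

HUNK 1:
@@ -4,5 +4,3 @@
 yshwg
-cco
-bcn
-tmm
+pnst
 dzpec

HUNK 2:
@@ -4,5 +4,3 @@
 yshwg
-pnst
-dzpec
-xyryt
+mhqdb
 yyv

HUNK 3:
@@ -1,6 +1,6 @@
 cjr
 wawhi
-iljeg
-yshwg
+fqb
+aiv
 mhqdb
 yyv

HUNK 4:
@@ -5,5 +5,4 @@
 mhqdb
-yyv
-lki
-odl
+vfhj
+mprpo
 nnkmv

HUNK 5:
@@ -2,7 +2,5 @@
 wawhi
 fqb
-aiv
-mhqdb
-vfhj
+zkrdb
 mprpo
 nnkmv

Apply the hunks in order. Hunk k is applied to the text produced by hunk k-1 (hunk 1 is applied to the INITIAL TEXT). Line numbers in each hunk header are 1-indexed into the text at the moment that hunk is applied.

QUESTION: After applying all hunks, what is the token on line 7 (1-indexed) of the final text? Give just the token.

Hunk 1: at line 4 remove [cco,bcn,tmm] add [pnst] -> 12 lines: cjr wawhi iljeg yshwg pnst dzpec xyryt yyv lki odl nnkmv beb
Hunk 2: at line 4 remove [pnst,dzpec,xyryt] add [mhqdb] -> 10 lines: cjr wawhi iljeg yshwg mhqdb yyv lki odl nnkmv beb
Hunk 3: at line 1 remove [iljeg,yshwg] add [fqb,aiv] -> 10 lines: cjr wawhi fqb aiv mhqdb yyv lki odl nnkmv beb
Hunk 4: at line 5 remove [yyv,lki,odl] add [vfhj,mprpo] -> 9 lines: cjr wawhi fqb aiv mhqdb vfhj mprpo nnkmv beb
Hunk 5: at line 2 remove [aiv,mhqdb,vfhj] add [zkrdb] -> 7 lines: cjr wawhi fqb zkrdb mprpo nnkmv beb
Final line 7: beb

Answer: beb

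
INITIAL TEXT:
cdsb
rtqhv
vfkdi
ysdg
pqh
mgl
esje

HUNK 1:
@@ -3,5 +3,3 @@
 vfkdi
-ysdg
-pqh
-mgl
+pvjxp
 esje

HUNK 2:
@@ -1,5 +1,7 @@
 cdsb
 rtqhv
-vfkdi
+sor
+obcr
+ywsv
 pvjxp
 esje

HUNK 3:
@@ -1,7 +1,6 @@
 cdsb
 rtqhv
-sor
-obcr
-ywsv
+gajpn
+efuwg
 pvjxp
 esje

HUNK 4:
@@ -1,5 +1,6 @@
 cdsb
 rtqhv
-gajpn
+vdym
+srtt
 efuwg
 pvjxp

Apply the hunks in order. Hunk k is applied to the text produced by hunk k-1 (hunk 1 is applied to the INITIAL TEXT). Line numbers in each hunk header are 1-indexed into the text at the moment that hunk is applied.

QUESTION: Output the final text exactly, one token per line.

Answer: cdsb
rtqhv
vdym
srtt
efuwg
pvjxp
esje

Derivation:
Hunk 1: at line 3 remove [ysdg,pqh,mgl] add [pvjxp] -> 5 lines: cdsb rtqhv vfkdi pvjxp esje
Hunk 2: at line 1 remove [vfkdi] add [sor,obcr,ywsv] -> 7 lines: cdsb rtqhv sor obcr ywsv pvjxp esje
Hunk 3: at line 1 remove [sor,obcr,ywsv] add [gajpn,efuwg] -> 6 lines: cdsb rtqhv gajpn efuwg pvjxp esje
Hunk 4: at line 1 remove [gajpn] add [vdym,srtt] -> 7 lines: cdsb rtqhv vdym srtt efuwg pvjxp esje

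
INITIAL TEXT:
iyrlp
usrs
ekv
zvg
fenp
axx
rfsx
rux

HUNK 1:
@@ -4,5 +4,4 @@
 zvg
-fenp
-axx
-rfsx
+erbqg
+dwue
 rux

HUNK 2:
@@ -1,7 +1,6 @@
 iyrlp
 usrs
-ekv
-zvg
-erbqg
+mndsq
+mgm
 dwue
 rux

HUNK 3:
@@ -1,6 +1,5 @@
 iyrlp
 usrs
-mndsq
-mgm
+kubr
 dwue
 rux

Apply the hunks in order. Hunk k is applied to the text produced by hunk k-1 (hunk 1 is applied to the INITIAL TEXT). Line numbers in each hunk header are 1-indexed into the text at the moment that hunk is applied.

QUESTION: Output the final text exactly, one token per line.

Hunk 1: at line 4 remove [fenp,axx,rfsx] add [erbqg,dwue] -> 7 lines: iyrlp usrs ekv zvg erbqg dwue rux
Hunk 2: at line 1 remove [ekv,zvg,erbqg] add [mndsq,mgm] -> 6 lines: iyrlp usrs mndsq mgm dwue rux
Hunk 3: at line 1 remove [mndsq,mgm] add [kubr] -> 5 lines: iyrlp usrs kubr dwue rux

Answer: iyrlp
usrs
kubr
dwue
rux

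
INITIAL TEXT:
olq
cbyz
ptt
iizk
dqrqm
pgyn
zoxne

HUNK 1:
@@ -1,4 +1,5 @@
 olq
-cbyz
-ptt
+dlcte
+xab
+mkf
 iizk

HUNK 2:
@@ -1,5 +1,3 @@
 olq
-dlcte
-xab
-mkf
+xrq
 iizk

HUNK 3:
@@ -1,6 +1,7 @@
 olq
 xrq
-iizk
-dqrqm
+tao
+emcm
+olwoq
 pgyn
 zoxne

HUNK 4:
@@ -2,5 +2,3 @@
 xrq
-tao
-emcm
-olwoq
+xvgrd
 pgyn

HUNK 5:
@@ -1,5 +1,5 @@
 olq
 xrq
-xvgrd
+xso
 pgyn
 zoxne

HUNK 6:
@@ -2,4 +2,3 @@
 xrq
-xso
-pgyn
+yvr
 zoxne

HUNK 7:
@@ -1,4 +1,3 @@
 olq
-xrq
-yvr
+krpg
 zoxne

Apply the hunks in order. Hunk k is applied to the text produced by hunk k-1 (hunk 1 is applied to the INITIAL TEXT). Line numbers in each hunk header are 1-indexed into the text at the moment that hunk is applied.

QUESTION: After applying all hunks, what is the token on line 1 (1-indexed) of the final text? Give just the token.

Answer: olq

Derivation:
Hunk 1: at line 1 remove [cbyz,ptt] add [dlcte,xab,mkf] -> 8 lines: olq dlcte xab mkf iizk dqrqm pgyn zoxne
Hunk 2: at line 1 remove [dlcte,xab,mkf] add [xrq] -> 6 lines: olq xrq iizk dqrqm pgyn zoxne
Hunk 3: at line 1 remove [iizk,dqrqm] add [tao,emcm,olwoq] -> 7 lines: olq xrq tao emcm olwoq pgyn zoxne
Hunk 4: at line 2 remove [tao,emcm,olwoq] add [xvgrd] -> 5 lines: olq xrq xvgrd pgyn zoxne
Hunk 5: at line 1 remove [xvgrd] add [xso] -> 5 lines: olq xrq xso pgyn zoxne
Hunk 6: at line 2 remove [xso,pgyn] add [yvr] -> 4 lines: olq xrq yvr zoxne
Hunk 7: at line 1 remove [xrq,yvr] add [krpg] -> 3 lines: olq krpg zoxne
Final line 1: olq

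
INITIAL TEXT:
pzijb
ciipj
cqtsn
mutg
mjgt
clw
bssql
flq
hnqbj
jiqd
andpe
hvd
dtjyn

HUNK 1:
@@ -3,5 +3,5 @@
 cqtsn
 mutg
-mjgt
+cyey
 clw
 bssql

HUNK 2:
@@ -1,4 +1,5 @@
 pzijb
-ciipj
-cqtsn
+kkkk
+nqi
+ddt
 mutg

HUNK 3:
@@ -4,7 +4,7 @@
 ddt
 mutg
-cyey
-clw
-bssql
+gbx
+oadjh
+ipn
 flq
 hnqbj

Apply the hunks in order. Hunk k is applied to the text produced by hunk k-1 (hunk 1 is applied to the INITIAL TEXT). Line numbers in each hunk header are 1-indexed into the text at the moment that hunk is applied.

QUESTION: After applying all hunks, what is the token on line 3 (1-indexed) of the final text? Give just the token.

Answer: nqi

Derivation:
Hunk 1: at line 3 remove [mjgt] add [cyey] -> 13 lines: pzijb ciipj cqtsn mutg cyey clw bssql flq hnqbj jiqd andpe hvd dtjyn
Hunk 2: at line 1 remove [ciipj,cqtsn] add [kkkk,nqi,ddt] -> 14 lines: pzijb kkkk nqi ddt mutg cyey clw bssql flq hnqbj jiqd andpe hvd dtjyn
Hunk 3: at line 4 remove [cyey,clw,bssql] add [gbx,oadjh,ipn] -> 14 lines: pzijb kkkk nqi ddt mutg gbx oadjh ipn flq hnqbj jiqd andpe hvd dtjyn
Final line 3: nqi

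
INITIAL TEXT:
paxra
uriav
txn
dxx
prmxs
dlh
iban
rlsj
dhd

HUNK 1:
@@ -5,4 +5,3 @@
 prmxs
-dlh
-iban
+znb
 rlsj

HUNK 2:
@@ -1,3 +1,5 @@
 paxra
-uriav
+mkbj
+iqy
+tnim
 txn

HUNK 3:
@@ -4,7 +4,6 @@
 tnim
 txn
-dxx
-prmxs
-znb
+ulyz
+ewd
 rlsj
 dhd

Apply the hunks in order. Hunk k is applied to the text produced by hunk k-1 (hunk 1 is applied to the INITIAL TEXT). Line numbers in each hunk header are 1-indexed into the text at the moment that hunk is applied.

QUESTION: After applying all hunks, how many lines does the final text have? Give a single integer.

Hunk 1: at line 5 remove [dlh,iban] add [znb] -> 8 lines: paxra uriav txn dxx prmxs znb rlsj dhd
Hunk 2: at line 1 remove [uriav] add [mkbj,iqy,tnim] -> 10 lines: paxra mkbj iqy tnim txn dxx prmxs znb rlsj dhd
Hunk 3: at line 4 remove [dxx,prmxs,znb] add [ulyz,ewd] -> 9 lines: paxra mkbj iqy tnim txn ulyz ewd rlsj dhd
Final line count: 9

Answer: 9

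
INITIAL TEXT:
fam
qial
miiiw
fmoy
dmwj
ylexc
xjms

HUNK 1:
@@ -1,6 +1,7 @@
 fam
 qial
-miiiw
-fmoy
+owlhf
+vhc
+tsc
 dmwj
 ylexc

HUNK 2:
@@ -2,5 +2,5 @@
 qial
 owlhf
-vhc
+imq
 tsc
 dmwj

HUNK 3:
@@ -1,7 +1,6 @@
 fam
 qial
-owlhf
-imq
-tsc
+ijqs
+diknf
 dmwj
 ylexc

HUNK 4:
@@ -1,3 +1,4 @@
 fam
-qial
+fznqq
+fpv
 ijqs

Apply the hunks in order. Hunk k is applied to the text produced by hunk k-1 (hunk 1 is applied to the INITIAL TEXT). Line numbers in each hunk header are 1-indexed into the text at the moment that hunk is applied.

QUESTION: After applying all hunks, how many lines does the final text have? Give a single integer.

Hunk 1: at line 1 remove [miiiw,fmoy] add [owlhf,vhc,tsc] -> 8 lines: fam qial owlhf vhc tsc dmwj ylexc xjms
Hunk 2: at line 2 remove [vhc] add [imq] -> 8 lines: fam qial owlhf imq tsc dmwj ylexc xjms
Hunk 3: at line 1 remove [owlhf,imq,tsc] add [ijqs,diknf] -> 7 lines: fam qial ijqs diknf dmwj ylexc xjms
Hunk 4: at line 1 remove [qial] add [fznqq,fpv] -> 8 lines: fam fznqq fpv ijqs diknf dmwj ylexc xjms
Final line count: 8

Answer: 8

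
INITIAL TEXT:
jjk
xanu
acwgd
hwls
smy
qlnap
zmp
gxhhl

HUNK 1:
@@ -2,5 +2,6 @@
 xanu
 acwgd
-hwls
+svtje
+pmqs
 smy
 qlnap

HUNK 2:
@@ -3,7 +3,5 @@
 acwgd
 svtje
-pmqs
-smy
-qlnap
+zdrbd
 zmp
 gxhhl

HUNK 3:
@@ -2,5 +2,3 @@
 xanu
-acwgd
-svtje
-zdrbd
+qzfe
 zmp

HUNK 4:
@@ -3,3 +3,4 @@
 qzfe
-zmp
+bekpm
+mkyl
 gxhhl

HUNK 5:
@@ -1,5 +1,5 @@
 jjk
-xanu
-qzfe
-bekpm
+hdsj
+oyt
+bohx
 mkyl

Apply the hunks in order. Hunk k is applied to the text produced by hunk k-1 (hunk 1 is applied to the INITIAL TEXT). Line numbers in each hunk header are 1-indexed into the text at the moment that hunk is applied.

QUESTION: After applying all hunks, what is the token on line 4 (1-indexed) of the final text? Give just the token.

Hunk 1: at line 2 remove [hwls] add [svtje,pmqs] -> 9 lines: jjk xanu acwgd svtje pmqs smy qlnap zmp gxhhl
Hunk 2: at line 3 remove [pmqs,smy,qlnap] add [zdrbd] -> 7 lines: jjk xanu acwgd svtje zdrbd zmp gxhhl
Hunk 3: at line 2 remove [acwgd,svtje,zdrbd] add [qzfe] -> 5 lines: jjk xanu qzfe zmp gxhhl
Hunk 4: at line 3 remove [zmp] add [bekpm,mkyl] -> 6 lines: jjk xanu qzfe bekpm mkyl gxhhl
Hunk 5: at line 1 remove [xanu,qzfe,bekpm] add [hdsj,oyt,bohx] -> 6 lines: jjk hdsj oyt bohx mkyl gxhhl
Final line 4: bohx

Answer: bohx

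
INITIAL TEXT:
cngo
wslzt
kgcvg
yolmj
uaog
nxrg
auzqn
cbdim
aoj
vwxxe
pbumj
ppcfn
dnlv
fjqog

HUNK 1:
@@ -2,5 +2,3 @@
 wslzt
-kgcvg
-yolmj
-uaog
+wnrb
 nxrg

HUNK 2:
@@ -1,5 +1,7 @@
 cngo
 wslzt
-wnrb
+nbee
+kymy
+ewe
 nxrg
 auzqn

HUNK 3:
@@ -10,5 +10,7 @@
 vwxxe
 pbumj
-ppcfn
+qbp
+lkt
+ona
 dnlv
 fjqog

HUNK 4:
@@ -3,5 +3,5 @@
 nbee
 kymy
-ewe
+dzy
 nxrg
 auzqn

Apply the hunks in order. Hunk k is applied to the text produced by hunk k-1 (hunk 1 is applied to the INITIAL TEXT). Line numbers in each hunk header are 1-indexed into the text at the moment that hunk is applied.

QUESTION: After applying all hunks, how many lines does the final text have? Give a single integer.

Answer: 16

Derivation:
Hunk 1: at line 2 remove [kgcvg,yolmj,uaog] add [wnrb] -> 12 lines: cngo wslzt wnrb nxrg auzqn cbdim aoj vwxxe pbumj ppcfn dnlv fjqog
Hunk 2: at line 1 remove [wnrb] add [nbee,kymy,ewe] -> 14 lines: cngo wslzt nbee kymy ewe nxrg auzqn cbdim aoj vwxxe pbumj ppcfn dnlv fjqog
Hunk 3: at line 10 remove [ppcfn] add [qbp,lkt,ona] -> 16 lines: cngo wslzt nbee kymy ewe nxrg auzqn cbdim aoj vwxxe pbumj qbp lkt ona dnlv fjqog
Hunk 4: at line 3 remove [ewe] add [dzy] -> 16 lines: cngo wslzt nbee kymy dzy nxrg auzqn cbdim aoj vwxxe pbumj qbp lkt ona dnlv fjqog
Final line count: 16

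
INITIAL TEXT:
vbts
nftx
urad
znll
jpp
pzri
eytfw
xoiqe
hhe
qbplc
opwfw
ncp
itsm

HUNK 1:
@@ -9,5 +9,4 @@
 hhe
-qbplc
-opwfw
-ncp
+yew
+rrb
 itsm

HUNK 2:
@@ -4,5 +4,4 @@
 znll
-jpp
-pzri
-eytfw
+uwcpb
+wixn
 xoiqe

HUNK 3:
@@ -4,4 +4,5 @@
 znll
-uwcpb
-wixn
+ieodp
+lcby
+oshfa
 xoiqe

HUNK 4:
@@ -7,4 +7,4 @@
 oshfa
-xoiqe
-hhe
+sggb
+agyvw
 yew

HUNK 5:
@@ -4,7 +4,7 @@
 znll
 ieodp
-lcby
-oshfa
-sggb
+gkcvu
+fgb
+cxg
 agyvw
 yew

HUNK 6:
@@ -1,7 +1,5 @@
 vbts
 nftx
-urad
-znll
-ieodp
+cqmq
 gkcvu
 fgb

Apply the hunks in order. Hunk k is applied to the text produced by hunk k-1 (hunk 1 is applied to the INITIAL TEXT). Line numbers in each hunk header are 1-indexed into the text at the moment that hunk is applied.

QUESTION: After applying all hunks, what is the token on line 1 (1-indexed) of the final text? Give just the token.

Answer: vbts

Derivation:
Hunk 1: at line 9 remove [qbplc,opwfw,ncp] add [yew,rrb] -> 12 lines: vbts nftx urad znll jpp pzri eytfw xoiqe hhe yew rrb itsm
Hunk 2: at line 4 remove [jpp,pzri,eytfw] add [uwcpb,wixn] -> 11 lines: vbts nftx urad znll uwcpb wixn xoiqe hhe yew rrb itsm
Hunk 3: at line 4 remove [uwcpb,wixn] add [ieodp,lcby,oshfa] -> 12 lines: vbts nftx urad znll ieodp lcby oshfa xoiqe hhe yew rrb itsm
Hunk 4: at line 7 remove [xoiqe,hhe] add [sggb,agyvw] -> 12 lines: vbts nftx urad znll ieodp lcby oshfa sggb agyvw yew rrb itsm
Hunk 5: at line 4 remove [lcby,oshfa,sggb] add [gkcvu,fgb,cxg] -> 12 lines: vbts nftx urad znll ieodp gkcvu fgb cxg agyvw yew rrb itsm
Hunk 6: at line 1 remove [urad,znll,ieodp] add [cqmq] -> 10 lines: vbts nftx cqmq gkcvu fgb cxg agyvw yew rrb itsm
Final line 1: vbts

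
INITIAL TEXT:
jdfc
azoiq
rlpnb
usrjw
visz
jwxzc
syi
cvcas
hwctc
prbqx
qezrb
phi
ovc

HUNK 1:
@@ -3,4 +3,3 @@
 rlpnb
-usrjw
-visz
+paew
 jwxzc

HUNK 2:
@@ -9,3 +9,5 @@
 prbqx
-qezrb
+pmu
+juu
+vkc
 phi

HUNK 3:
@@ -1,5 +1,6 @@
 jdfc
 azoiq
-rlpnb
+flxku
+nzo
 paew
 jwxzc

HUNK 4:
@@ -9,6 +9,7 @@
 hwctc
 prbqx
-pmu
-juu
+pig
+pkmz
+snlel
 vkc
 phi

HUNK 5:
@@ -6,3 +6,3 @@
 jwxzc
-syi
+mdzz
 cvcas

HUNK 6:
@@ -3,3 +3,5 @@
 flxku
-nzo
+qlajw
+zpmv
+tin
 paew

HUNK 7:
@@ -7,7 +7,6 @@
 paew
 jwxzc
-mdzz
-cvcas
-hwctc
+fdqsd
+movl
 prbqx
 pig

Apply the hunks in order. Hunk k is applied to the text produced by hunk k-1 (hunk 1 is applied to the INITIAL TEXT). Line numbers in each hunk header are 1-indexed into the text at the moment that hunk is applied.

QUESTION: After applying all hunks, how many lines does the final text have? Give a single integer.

Hunk 1: at line 3 remove [usrjw,visz] add [paew] -> 12 lines: jdfc azoiq rlpnb paew jwxzc syi cvcas hwctc prbqx qezrb phi ovc
Hunk 2: at line 9 remove [qezrb] add [pmu,juu,vkc] -> 14 lines: jdfc azoiq rlpnb paew jwxzc syi cvcas hwctc prbqx pmu juu vkc phi ovc
Hunk 3: at line 1 remove [rlpnb] add [flxku,nzo] -> 15 lines: jdfc azoiq flxku nzo paew jwxzc syi cvcas hwctc prbqx pmu juu vkc phi ovc
Hunk 4: at line 9 remove [pmu,juu] add [pig,pkmz,snlel] -> 16 lines: jdfc azoiq flxku nzo paew jwxzc syi cvcas hwctc prbqx pig pkmz snlel vkc phi ovc
Hunk 5: at line 6 remove [syi] add [mdzz] -> 16 lines: jdfc azoiq flxku nzo paew jwxzc mdzz cvcas hwctc prbqx pig pkmz snlel vkc phi ovc
Hunk 6: at line 3 remove [nzo] add [qlajw,zpmv,tin] -> 18 lines: jdfc azoiq flxku qlajw zpmv tin paew jwxzc mdzz cvcas hwctc prbqx pig pkmz snlel vkc phi ovc
Hunk 7: at line 7 remove [mdzz,cvcas,hwctc] add [fdqsd,movl] -> 17 lines: jdfc azoiq flxku qlajw zpmv tin paew jwxzc fdqsd movl prbqx pig pkmz snlel vkc phi ovc
Final line count: 17

Answer: 17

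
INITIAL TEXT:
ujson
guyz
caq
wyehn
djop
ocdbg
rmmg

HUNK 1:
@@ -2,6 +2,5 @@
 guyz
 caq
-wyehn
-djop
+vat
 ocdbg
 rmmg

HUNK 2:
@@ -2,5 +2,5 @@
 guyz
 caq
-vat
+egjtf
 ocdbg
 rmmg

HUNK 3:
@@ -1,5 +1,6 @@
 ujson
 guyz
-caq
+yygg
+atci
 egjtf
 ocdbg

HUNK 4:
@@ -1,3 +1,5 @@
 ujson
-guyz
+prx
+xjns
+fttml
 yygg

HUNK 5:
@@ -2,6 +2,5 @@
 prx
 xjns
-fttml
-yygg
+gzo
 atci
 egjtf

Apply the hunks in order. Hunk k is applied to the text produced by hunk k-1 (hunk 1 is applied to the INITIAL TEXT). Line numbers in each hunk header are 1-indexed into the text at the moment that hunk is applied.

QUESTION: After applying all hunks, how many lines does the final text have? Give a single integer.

Hunk 1: at line 2 remove [wyehn,djop] add [vat] -> 6 lines: ujson guyz caq vat ocdbg rmmg
Hunk 2: at line 2 remove [vat] add [egjtf] -> 6 lines: ujson guyz caq egjtf ocdbg rmmg
Hunk 3: at line 1 remove [caq] add [yygg,atci] -> 7 lines: ujson guyz yygg atci egjtf ocdbg rmmg
Hunk 4: at line 1 remove [guyz] add [prx,xjns,fttml] -> 9 lines: ujson prx xjns fttml yygg atci egjtf ocdbg rmmg
Hunk 5: at line 2 remove [fttml,yygg] add [gzo] -> 8 lines: ujson prx xjns gzo atci egjtf ocdbg rmmg
Final line count: 8

Answer: 8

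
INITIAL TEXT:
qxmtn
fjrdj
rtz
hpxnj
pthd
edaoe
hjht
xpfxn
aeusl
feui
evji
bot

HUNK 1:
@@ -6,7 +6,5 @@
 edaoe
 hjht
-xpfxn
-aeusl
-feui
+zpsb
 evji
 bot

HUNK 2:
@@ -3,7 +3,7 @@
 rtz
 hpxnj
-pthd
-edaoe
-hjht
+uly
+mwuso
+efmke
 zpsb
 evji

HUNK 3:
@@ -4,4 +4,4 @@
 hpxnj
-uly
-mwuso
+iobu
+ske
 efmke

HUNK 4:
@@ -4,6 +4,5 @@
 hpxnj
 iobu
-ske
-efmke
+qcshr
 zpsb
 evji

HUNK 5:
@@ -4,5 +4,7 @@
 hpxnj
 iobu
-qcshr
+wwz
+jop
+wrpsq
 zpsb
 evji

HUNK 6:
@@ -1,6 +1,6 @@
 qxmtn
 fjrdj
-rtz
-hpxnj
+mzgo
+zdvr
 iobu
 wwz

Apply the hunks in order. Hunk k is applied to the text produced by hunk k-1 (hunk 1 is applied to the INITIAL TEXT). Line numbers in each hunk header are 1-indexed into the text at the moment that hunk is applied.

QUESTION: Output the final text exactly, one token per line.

Hunk 1: at line 6 remove [xpfxn,aeusl,feui] add [zpsb] -> 10 lines: qxmtn fjrdj rtz hpxnj pthd edaoe hjht zpsb evji bot
Hunk 2: at line 3 remove [pthd,edaoe,hjht] add [uly,mwuso,efmke] -> 10 lines: qxmtn fjrdj rtz hpxnj uly mwuso efmke zpsb evji bot
Hunk 3: at line 4 remove [uly,mwuso] add [iobu,ske] -> 10 lines: qxmtn fjrdj rtz hpxnj iobu ske efmke zpsb evji bot
Hunk 4: at line 4 remove [ske,efmke] add [qcshr] -> 9 lines: qxmtn fjrdj rtz hpxnj iobu qcshr zpsb evji bot
Hunk 5: at line 4 remove [qcshr] add [wwz,jop,wrpsq] -> 11 lines: qxmtn fjrdj rtz hpxnj iobu wwz jop wrpsq zpsb evji bot
Hunk 6: at line 1 remove [rtz,hpxnj] add [mzgo,zdvr] -> 11 lines: qxmtn fjrdj mzgo zdvr iobu wwz jop wrpsq zpsb evji bot

Answer: qxmtn
fjrdj
mzgo
zdvr
iobu
wwz
jop
wrpsq
zpsb
evji
bot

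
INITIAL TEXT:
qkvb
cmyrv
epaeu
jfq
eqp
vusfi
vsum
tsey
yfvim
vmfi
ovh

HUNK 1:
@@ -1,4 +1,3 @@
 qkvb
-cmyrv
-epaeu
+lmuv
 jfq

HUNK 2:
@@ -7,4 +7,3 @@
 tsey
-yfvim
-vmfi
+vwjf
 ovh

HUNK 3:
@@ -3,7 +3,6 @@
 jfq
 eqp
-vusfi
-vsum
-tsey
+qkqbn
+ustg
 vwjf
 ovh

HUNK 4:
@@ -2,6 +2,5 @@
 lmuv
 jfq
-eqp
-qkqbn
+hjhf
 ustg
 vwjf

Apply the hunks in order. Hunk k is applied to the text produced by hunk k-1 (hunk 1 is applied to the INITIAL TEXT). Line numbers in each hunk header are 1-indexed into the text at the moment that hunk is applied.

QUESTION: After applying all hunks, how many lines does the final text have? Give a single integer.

Hunk 1: at line 1 remove [cmyrv,epaeu] add [lmuv] -> 10 lines: qkvb lmuv jfq eqp vusfi vsum tsey yfvim vmfi ovh
Hunk 2: at line 7 remove [yfvim,vmfi] add [vwjf] -> 9 lines: qkvb lmuv jfq eqp vusfi vsum tsey vwjf ovh
Hunk 3: at line 3 remove [vusfi,vsum,tsey] add [qkqbn,ustg] -> 8 lines: qkvb lmuv jfq eqp qkqbn ustg vwjf ovh
Hunk 4: at line 2 remove [eqp,qkqbn] add [hjhf] -> 7 lines: qkvb lmuv jfq hjhf ustg vwjf ovh
Final line count: 7

Answer: 7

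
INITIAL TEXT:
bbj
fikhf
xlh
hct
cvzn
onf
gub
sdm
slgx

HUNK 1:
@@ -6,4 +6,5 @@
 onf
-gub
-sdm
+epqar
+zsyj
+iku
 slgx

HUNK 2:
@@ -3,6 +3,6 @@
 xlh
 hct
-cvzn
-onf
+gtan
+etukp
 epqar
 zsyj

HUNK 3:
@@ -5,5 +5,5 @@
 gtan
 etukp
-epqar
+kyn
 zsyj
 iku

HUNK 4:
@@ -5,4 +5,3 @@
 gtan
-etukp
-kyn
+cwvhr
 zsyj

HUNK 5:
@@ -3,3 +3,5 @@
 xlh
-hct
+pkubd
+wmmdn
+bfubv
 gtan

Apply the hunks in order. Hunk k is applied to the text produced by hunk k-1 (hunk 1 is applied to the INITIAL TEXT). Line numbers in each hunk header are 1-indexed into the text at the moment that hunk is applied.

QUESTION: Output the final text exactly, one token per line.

Answer: bbj
fikhf
xlh
pkubd
wmmdn
bfubv
gtan
cwvhr
zsyj
iku
slgx

Derivation:
Hunk 1: at line 6 remove [gub,sdm] add [epqar,zsyj,iku] -> 10 lines: bbj fikhf xlh hct cvzn onf epqar zsyj iku slgx
Hunk 2: at line 3 remove [cvzn,onf] add [gtan,etukp] -> 10 lines: bbj fikhf xlh hct gtan etukp epqar zsyj iku slgx
Hunk 3: at line 5 remove [epqar] add [kyn] -> 10 lines: bbj fikhf xlh hct gtan etukp kyn zsyj iku slgx
Hunk 4: at line 5 remove [etukp,kyn] add [cwvhr] -> 9 lines: bbj fikhf xlh hct gtan cwvhr zsyj iku slgx
Hunk 5: at line 3 remove [hct] add [pkubd,wmmdn,bfubv] -> 11 lines: bbj fikhf xlh pkubd wmmdn bfubv gtan cwvhr zsyj iku slgx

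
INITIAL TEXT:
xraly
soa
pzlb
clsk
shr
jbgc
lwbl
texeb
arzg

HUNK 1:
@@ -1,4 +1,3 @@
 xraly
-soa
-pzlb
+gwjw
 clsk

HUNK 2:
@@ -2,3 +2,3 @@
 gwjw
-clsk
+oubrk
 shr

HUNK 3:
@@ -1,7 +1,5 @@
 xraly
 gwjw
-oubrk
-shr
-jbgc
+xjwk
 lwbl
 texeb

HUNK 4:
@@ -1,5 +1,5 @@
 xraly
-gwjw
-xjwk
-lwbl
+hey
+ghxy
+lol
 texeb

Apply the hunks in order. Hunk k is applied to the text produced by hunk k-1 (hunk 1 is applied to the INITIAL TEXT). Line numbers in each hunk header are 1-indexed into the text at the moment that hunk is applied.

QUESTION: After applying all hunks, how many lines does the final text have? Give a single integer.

Answer: 6

Derivation:
Hunk 1: at line 1 remove [soa,pzlb] add [gwjw] -> 8 lines: xraly gwjw clsk shr jbgc lwbl texeb arzg
Hunk 2: at line 2 remove [clsk] add [oubrk] -> 8 lines: xraly gwjw oubrk shr jbgc lwbl texeb arzg
Hunk 3: at line 1 remove [oubrk,shr,jbgc] add [xjwk] -> 6 lines: xraly gwjw xjwk lwbl texeb arzg
Hunk 4: at line 1 remove [gwjw,xjwk,lwbl] add [hey,ghxy,lol] -> 6 lines: xraly hey ghxy lol texeb arzg
Final line count: 6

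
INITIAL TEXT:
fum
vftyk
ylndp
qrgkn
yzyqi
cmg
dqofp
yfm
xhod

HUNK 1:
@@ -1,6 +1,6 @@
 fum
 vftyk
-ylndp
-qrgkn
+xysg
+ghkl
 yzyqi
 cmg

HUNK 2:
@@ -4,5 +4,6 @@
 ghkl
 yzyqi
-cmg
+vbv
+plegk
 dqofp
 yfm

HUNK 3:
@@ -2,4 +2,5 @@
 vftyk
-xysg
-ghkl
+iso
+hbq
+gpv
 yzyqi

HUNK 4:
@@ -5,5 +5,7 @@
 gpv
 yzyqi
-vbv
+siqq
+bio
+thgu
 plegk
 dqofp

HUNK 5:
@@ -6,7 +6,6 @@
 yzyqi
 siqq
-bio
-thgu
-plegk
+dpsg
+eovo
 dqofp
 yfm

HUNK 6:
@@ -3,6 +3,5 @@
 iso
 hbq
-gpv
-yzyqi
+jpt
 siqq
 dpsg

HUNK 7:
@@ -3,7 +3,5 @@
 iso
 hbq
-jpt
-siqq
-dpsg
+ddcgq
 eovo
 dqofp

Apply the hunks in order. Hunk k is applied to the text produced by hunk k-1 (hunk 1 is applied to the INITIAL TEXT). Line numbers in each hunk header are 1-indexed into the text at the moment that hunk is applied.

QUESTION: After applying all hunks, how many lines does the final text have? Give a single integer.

Hunk 1: at line 1 remove [ylndp,qrgkn] add [xysg,ghkl] -> 9 lines: fum vftyk xysg ghkl yzyqi cmg dqofp yfm xhod
Hunk 2: at line 4 remove [cmg] add [vbv,plegk] -> 10 lines: fum vftyk xysg ghkl yzyqi vbv plegk dqofp yfm xhod
Hunk 3: at line 2 remove [xysg,ghkl] add [iso,hbq,gpv] -> 11 lines: fum vftyk iso hbq gpv yzyqi vbv plegk dqofp yfm xhod
Hunk 4: at line 5 remove [vbv] add [siqq,bio,thgu] -> 13 lines: fum vftyk iso hbq gpv yzyqi siqq bio thgu plegk dqofp yfm xhod
Hunk 5: at line 6 remove [bio,thgu,plegk] add [dpsg,eovo] -> 12 lines: fum vftyk iso hbq gpv yzyqi siqq dpsg eovo dqofp yfm xhod
Hunk 6: at line 3 remove [gpv,yzyqi] add [jpt] -> 11 lines: fum vftyk iso hbq jpt siqq dpsg eovo dqofp yfm xhod
Hunk 7: at line 3 remove [jpt,siqq,dpsg] add [ddcgq] -> 9 lines: fum vftyk iso hbq ddcgq eovo dqofp yfm xhod
Final line count: 9

Answer: 9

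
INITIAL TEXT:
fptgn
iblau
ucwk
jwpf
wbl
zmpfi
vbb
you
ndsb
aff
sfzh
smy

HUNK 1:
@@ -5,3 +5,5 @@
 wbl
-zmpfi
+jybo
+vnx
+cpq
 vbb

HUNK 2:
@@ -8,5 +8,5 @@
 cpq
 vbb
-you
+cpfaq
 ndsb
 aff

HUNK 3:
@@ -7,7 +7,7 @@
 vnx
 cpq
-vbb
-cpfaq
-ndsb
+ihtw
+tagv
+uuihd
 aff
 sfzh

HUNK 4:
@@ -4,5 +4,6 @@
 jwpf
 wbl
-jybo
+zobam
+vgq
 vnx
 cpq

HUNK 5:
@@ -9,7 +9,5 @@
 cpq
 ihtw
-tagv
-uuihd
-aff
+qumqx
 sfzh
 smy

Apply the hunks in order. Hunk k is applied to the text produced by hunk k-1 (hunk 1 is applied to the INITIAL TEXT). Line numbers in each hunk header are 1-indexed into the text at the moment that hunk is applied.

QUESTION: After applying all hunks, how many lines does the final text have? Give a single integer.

Answer: 13

Derivation:
Hunk 1: at line 5 remove [zmpfi] add [jybo,vnx,cpq] -> 14 lines: fptgn iblau ucwk jwpf wbl jybo vnx cpq vbb you ndsb aff sfzh smy
Hunk 2: at line 8 remove [you] add [cpfaq] -> 14 lines: fptgn iblau ucwk jwpf wbl jybo vnx cpq vbb cpfaq ndsb aff sfzh smy
Hunk 3: at line 7 remove [vbb,cpfaq,ndsb] add [ihtw,tagv,uuihd] -> 14 lines: fptgn iblau ucwk jwpf wbl jybo vnx cpq ihtw tagv uuihd aff sfzh smy
Hunk 4: at line 4 remove [jybo] add [zobam,vgq] -> 15 lines: fptgn iblau ucwk jwpf wbl zobam vgq vnx cpq ihtw tagv uuihd aff sfzh smy
Hunk 5: at line 9 remove [tagv,uuihd,aff] add [qumqx] -> 13 lines: fptgn iblau ucwk jwpf wbl zobam vgq vnx cpq ihtw qumqx sfzh smy
Final line count: 13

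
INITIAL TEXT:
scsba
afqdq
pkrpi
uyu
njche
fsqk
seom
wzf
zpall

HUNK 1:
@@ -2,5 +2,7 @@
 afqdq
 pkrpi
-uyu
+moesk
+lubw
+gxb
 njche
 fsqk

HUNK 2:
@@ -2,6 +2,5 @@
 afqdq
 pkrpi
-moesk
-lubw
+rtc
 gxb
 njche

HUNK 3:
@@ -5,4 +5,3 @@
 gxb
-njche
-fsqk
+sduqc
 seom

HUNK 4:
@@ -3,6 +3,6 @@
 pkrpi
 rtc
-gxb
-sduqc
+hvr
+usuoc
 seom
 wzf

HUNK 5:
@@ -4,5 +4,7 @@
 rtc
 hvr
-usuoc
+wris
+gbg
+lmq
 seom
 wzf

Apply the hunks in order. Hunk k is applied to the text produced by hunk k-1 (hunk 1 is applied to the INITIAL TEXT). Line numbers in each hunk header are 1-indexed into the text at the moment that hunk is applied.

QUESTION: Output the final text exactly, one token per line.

Hunk 1: at line 2 remove [uyu] add [moesk,lubw,gxb] -> 11 lines: scsba afqdq pkrpi moesk lubw gxb njche fsqk seom wzf zpall
Hunk 2: at line 2 remove [moesk,lubw] add [rtc] -> 10 lines: scsba afqdq pkrpi rtc gxb njche fsqk seom wzf zpall
Hunk 3: at line 5 remove [njche,fsqk] add [sduqc] -> 9 lines: scsba afqdq pkrpi rtc gxb sduqc seom wzf zpall
Hunk 4: at line 3 remove [gxb,sduqc] add [hvr,usuoc] -> 9 lines: scsba afqdq pkrpi rtc hvr usuoc seom wzf zpall
Hunk 5: at line 4 remove [usuoc] add [wris,gbg,lmq] -> 11 lines: scsba afqdq pkrpi rtc hvr wris gbg lmq seom wzf zpall

Answer: scsba
afqdq
pkrpi
rtc
hvr
wris
gbg
lmq
seom
wzf
zpall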